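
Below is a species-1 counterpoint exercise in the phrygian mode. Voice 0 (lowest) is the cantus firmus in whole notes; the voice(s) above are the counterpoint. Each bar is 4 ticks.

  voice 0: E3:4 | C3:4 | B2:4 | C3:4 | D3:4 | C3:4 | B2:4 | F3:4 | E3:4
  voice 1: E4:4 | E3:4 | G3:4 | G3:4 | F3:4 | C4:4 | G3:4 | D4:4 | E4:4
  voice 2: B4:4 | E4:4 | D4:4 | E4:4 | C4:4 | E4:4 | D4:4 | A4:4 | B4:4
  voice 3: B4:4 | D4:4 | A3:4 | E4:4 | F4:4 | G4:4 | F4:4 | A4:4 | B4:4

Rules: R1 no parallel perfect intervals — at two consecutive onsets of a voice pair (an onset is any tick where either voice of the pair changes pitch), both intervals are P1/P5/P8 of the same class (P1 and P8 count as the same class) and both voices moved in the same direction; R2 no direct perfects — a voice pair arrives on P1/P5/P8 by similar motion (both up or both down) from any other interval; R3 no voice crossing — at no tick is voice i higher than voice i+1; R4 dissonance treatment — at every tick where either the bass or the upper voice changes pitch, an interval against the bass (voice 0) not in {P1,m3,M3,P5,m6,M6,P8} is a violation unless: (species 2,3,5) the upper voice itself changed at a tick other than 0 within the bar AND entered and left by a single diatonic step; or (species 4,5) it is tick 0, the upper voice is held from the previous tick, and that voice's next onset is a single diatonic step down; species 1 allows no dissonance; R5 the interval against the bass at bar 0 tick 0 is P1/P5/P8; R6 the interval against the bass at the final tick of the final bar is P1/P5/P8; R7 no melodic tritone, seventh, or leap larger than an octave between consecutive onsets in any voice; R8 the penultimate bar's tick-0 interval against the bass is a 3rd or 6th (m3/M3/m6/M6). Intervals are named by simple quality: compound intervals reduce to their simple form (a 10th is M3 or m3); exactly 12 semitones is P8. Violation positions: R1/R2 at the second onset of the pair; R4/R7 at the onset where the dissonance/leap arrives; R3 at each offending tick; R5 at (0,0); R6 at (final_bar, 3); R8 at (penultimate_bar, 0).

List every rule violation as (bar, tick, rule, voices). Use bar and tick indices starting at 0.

bar 0: v0=E3 v1=E4 v2=B4 v3=B4 downbeat P5
bar 1: v0=C3 v1=E3 v2=E4 v3=D4 downbeat M2
bar 2: v0=B2 v1=G3 v2=D4 v3=A3 downbeat m7
bar 3: v0=C3 v1=G3 v2=E4 v3=E4 downbeat M3
bar 4: v0=D3 v1=F3 v2=C4 v3=F4 downbeat m3
bar 5: v0=C3 v1=C4 v2=E4 v3=G4 downbeat P5
bar 6: v0=B2 v1=G3 v2=D4 v3=F4 downbeat TT
bar 7: v0=F3 v1=D4 v2=A4 v3=A4 downbeat M3
bar 8: v0=E3 v1=E4 v2=B4 v3=B4 downbeat P5
  -> R2 @ bar 1 tick 0 v(1, 2): E4/B4 P5 -> E3/E4 P8 similar
  -> R3 @ bar 1 tick 0 v(2, 3): E4 above D4
  -> R4 @ bar 1 tick 0 v(0, 3): C3/D4 M2 untreated
  -> R3 @ bar 1 tick 1 v(2, 3): E4 above D4
  -> R3 @ bar 1 tick 2 v(2, 3): E4 above D4
  -> R3 @ bar 1 tick 3 v(2, 3): E4 above D4
  -> R3 @ bar 2 tick 0 v(2, 3): D4 above A3
  -> R4 @ bar 2 tick 0 v(0, 3): B2/A3 m7 untreated
  -> R3 @ bar 2 tick 1 v(2, 3): D4 above A3
  -> R3 @ bar 2 tick 2 v(2, 3): D4 above A3
  -> R3 @ bar 2 tick 3 v(2, 3): D4 above A3
  -> R2 @ bar 3 tick 0 v(2, 3): D4/A3 P4 -> E4/E4 P1 similar
  -> R2 @ bar 4 tick 0 v(1, 2): G3/E4 M6 -> F3/C4 P5 similar
  -> R4 @ bar 4 tick 0 v(0, 2): D3/C4 m7 untreated
  -> R2 @ bar 5 tick 0 v(1, 3): F3/F4 P8 -> C4/G4 P5 similar
  -> R2 @ bar 6 tick 0 v(1, 2): C4/E4 M3 -> G3/D4 P5 similar
  -> R4 @ bar 6 tick 0 v(0, 3): B2/F4 TT untreated
  -> R1 @ bar 7 tick 0 v(1, 2): G3/D4 P5 -> D4/A4 P5 similar
  -> R2 @ bar 7 tick 0 v(1, 3): G3/F4 m7 -> D4/A4 P5 similar
  -> R2 @ bar 7 tick 0 v(2, 3): D4/F4 m3 -> A4/A4 P1 similar
  -> R7 @ bar 7 tick 0 v(0,): B2->F3 leap 6st
  -> R1 @ bar 8 tick 0 v(1, 2): D4/A4 P5 -> E4/B4 P5 similar
  -> R1 @ bar 8 tick 0 v(1, 3): D4/A4 P5 -> E4/B4 P5 similar
  -> R1 @ bar 8 tick 0 v(2, 3): A4/A4 P1 -> B4/B4 P1 similar

(1, 0, R2, (1, 2))
(1, 0, R3, (2, 3))
(1, 0, R4, (0, 3))
(1, 1, R3, (2, 3))
(1, 2, R3, (2, 3))
(1, 3, R3, (2, 3))
(2, 0, R3, (2, 3))
(2, 0, R4, (0, 3))
(2, 1, R3, (2, 3))
(2, 2, R3, (2, 3))
(2, 3, R3, (2, 3))
(3, 0, R2, (2, 3))
(4, 0, R2, (1, 2))
(4, 0, R4, (0, 2))
(5, 0, R2, (1, 3))
(6, 0, R2, (1, 2))
(6, 0, R4, (0, 3))
(7, 0, R1, (1, 2))
(7, 0, R2, (1, 3))
(7, 0, R2, (2, 3))
(7, 0, R7, (0,))
(8, 0, R1, (1, 2))
(8, 0, R1, (1, 3))
(8, 0, R1, (2, 3))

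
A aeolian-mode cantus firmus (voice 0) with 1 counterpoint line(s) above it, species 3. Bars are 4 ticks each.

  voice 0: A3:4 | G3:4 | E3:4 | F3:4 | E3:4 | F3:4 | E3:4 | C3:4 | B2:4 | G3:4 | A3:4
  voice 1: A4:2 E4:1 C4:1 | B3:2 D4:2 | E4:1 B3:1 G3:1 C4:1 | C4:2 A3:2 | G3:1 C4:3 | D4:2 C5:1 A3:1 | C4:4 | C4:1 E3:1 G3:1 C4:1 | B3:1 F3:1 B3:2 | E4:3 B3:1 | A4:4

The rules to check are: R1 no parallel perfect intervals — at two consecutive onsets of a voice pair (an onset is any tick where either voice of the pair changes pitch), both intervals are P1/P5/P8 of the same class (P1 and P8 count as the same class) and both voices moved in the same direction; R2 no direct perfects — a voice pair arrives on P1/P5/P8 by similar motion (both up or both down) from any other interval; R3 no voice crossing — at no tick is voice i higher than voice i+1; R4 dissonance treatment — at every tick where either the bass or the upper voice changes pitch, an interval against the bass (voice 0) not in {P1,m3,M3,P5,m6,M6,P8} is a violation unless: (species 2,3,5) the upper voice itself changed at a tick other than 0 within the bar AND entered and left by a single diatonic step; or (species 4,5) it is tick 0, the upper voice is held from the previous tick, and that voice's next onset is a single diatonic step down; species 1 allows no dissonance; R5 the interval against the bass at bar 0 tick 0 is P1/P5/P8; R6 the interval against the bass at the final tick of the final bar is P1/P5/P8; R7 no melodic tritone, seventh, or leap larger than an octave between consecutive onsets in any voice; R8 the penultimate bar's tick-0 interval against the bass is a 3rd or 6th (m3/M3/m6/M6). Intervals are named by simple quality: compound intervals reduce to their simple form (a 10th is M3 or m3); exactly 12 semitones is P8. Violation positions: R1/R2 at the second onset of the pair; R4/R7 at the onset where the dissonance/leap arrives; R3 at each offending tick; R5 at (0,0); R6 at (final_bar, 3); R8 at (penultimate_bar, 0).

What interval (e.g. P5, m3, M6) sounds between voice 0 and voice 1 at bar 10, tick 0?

voice 0=A3 voice 1=A4 -> P8

P8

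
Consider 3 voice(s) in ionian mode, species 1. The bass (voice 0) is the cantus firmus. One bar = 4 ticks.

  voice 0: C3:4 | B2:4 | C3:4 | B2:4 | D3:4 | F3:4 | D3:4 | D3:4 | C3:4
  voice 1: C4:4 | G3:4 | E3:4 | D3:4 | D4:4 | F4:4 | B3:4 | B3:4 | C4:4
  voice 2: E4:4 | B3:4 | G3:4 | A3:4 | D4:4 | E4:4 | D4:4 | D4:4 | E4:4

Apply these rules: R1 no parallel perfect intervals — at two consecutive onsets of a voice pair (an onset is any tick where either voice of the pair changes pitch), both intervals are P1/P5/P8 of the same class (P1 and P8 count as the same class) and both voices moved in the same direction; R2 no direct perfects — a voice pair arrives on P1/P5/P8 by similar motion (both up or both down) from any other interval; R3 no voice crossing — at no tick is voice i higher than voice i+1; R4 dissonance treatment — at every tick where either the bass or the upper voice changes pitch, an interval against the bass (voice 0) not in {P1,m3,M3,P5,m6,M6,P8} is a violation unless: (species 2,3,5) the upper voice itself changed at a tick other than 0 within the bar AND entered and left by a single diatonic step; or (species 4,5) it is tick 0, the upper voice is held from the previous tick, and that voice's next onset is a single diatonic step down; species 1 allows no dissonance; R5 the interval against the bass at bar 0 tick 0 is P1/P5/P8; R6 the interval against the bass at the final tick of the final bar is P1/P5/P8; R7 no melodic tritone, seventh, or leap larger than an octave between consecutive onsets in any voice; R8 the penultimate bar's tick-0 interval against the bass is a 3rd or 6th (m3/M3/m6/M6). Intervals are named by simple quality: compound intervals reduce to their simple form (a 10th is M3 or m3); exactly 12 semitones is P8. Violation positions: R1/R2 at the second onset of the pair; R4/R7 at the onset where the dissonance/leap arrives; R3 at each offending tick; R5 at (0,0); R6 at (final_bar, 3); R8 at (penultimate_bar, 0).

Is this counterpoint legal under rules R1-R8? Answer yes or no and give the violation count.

bar 0: v0=C3 v1=C4 v2=E4 (M3)
bar 1: v0=B2 v1=G3 v2=B3 (P8)
bar 2: v0=C3 v1=E3 v2=G3 (P5)
bar 3: v0=B2 v1=D3 v2=A3 (m7)
bar 4: v0=D3 v1=D4 v2=D4 (P8)
bar 5: v0=F3 v1=F4 v2=E4 (M7)
bar 6: v0=D3 v1=B3 v2=D4 (P8)
bar 7: v0=D3 v1=B3 v2=D4 (P8)
bar 8: v0=C3 v1=C4 v2=E4 (M3)
  R5 @ bar0.0: opens on M3
  R2 @ bar1.0: C3/E4 M3 -> B2/B3 P8 similar
  R4 @ bar3.0: B2/A3 m7 untreated
  R2 @ bar4.0: B2/D3 m3 -> D3/D4 P8 similar
  R2 @ bar4.0: B2/A3 m7 -> D3/D4 P8 similar
  R2 @ bar4.0: D3/A3 P5 -> D4/D4 P1 similar
  R1 @ bar5.0: D3/D4 P8 -> F3/F4 P8 similar
  R3 @ bar5.0: F4 above E4
  R4 @ bar5.0: F3/E4 M7 untreated
  R3 @ bar5.1: F4 above E4
  R3 @ bar5.2: F4 above E4
  R3 @ bar5.3: F4 above E4
  R2 @ bar6.0: F3/E4 M7 -> D3/D4 P8 similar
  R7 @ bar6.0: F4->B3 leap 6st
  R8 @ bar7.0: penult P8 not 3rd/6th
  R6 @ bar8.3: closes on M3

No (16 violations)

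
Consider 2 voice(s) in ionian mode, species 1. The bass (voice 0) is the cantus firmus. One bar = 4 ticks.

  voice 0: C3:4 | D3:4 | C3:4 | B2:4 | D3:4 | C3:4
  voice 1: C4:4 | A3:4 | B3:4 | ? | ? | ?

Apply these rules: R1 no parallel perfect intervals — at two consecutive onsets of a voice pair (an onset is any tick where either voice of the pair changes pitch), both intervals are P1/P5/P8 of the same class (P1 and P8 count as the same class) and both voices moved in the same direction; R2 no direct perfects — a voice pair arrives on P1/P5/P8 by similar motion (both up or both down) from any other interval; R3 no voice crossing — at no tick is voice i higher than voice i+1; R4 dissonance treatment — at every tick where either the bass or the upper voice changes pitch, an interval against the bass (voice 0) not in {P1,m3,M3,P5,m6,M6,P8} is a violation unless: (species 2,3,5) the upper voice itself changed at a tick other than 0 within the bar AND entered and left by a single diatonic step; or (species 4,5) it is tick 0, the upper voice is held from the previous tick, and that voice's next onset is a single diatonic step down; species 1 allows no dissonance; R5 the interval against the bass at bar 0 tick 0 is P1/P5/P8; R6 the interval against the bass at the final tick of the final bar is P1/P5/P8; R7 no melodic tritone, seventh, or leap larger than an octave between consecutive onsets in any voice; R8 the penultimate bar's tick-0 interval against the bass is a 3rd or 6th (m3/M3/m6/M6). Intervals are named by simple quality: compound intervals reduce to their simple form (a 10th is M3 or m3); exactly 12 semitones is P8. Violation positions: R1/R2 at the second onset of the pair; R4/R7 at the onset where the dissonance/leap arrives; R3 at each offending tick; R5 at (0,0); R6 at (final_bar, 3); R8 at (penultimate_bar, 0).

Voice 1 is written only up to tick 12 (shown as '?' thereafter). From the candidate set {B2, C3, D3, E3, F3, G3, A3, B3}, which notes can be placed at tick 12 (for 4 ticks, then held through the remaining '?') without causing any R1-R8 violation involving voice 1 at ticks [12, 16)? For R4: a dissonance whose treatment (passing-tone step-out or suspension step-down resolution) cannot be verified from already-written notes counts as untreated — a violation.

{B3, D3, G3}

B2: violates R2
C3: violates R4,R7
D3: legal
E3: violates R4
F3: violates R4,R7
G3: legal
A3: violates R4
B3: legal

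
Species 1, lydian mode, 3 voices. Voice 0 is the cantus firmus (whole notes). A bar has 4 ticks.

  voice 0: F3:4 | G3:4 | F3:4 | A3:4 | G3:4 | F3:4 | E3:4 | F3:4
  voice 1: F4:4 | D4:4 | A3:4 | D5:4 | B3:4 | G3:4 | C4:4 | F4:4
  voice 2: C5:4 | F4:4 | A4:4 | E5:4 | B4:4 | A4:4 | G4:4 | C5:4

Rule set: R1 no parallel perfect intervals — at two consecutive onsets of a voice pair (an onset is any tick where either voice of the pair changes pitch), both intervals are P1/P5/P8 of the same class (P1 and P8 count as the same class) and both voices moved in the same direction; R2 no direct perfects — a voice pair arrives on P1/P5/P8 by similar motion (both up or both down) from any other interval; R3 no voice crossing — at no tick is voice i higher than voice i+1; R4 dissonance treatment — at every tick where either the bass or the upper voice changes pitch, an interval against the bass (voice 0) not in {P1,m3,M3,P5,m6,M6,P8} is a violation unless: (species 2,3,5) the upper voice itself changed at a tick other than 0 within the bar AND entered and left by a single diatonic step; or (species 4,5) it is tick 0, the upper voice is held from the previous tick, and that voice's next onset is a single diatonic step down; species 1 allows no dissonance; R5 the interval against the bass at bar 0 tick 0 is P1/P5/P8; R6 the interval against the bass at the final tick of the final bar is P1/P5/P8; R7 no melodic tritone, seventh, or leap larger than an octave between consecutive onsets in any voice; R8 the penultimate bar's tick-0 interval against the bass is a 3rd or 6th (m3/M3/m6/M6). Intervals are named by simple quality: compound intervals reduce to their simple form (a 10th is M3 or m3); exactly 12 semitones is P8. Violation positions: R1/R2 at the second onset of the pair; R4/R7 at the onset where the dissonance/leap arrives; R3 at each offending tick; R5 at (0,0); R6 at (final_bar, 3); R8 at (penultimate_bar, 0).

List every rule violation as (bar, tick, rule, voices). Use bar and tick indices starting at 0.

bar 0: v0=F3 v1=F4 v2=C5 downbeat P5
bar 1: v0=G3 v1=D4 v2=F4 downbeat m7
bar 2: v0=F3 v1=A3 v2=A4 downbeat M3
bar 3: v0=A3 v1=D5 v2=E5 downbeat P5
bar 4: v0=G3 v1=B3 v2=B4 downbeat M3
bar 5: v0=F3 v1=G3 v2=A4 downbeat M3
bar 6: v0=E3 v1=C4 v2=G4 downbeat m3
bar 7: v0=F3 v1=F4 v2=C5 downbeat P5
  -> R4 @ bar 1 tick 0 v(0, 2): G3/F4 m7 untreated
  -> R2 @ bar 3 tick 0 v(0, 2): F3/A4 M3 -> A3/E5 P5 similar
  -> R4 @ bar 3 tick 0 v(0, 1): A3/D5 P4 untreated
  -> R7 @ bar 3 tick 0 v(1,): A3->D5 leap 17st
  -> R2 @ bar 4 tick 0 v(1, 2): D5/E5 M2 -> B3/B4 P8 similar
  -> R7 @ bar 4 tick 0 v(1,): D5->B3 leap 15st
  -> R4 @ bar 5 tick 0 v(0, 1): F3/G3 M2 untreated
  -> R1 @ bar 7 tick 0 v(1, 2): C4/G4 P5 -> F4/C5 P5 similar
  -> R2 @ bar 7 tick 0 v(0, 1): E3/C4 m6 -> F3/F4 P8 similar
  -> R2 @ bar 7 tick 0 v(0, 2): E3/G4 m3 -> F3/C5 P5 similar

(1, 0, R4, (0, 2))
(3, 0, R2, (0, 2))
(3, 0, R4, (0, 1))
(3, 0, R7, (1,))
(4, 0, R2, (1, 2))
(4, 0, R7, (1,))
(5, 0, R4, (0, 1))
(7, 0, R1, (1, 2))
(7, 0, R2, (0, 1))
(7, 0, R2, (0, 2))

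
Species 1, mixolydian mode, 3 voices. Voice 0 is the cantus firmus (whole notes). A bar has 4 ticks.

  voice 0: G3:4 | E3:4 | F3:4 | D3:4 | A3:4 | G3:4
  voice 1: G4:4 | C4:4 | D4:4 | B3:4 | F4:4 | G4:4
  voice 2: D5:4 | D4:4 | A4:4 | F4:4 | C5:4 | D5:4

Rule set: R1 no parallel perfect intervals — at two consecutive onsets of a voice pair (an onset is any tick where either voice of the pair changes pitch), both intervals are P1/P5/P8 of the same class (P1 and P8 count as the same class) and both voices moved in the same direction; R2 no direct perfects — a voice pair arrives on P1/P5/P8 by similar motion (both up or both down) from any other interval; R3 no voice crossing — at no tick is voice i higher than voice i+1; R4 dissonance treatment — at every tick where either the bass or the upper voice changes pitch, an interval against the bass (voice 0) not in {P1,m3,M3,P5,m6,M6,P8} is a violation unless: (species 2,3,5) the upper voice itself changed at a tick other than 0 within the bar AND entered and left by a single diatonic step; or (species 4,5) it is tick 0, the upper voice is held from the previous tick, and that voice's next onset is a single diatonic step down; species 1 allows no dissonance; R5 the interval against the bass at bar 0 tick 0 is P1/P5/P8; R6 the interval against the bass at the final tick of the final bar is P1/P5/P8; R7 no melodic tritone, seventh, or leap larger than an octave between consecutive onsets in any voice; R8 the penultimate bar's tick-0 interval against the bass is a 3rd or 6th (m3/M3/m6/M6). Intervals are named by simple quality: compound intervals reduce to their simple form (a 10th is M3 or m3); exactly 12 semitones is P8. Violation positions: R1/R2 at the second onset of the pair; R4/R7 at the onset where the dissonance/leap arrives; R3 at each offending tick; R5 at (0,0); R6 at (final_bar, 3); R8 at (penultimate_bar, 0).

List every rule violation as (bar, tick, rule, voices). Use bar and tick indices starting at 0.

(1, 0, R4, (0, 2))
(2, 0, R2, (1, 2))
(4, 0, R2, (1, 2))
(4, 0, R7, (1,))
(5, 0, R1, (1, 2))

bar 0: v0=G3 v1=G4 v2=D5 downbeat P5
bar 1: v0=E3 v1=C4 v2=D4 downbeat m7
bar 2: v0=F3 v1=D4 v2=A4 downbeat M3
bar 3: v0=D3 v1=B3 v2=F4 downbeat m3
bar 4: v0=A3 v1=F4 v2=C5 downbeat m3
bar 5: v0=G3 v1=G4 v2=D5 downbeat P5
  -> R4 @ bar 1 tick 0 v(0, 2): E3/D4 m7 untreated
  -> R2 @ bar 2 tick 0 v(1, 2): C4/D4 M2 -> D4/A4 P5 similar
  -> R2 @ bar 4 tick 0 v(1, 2): B3/F4 TT -> F4/C5 P5 similar
  -> R7 @ bar 4 tick 0 v(1,): B3->F4 leap 6st
  -> R1 @ bar 5 tick 0 v(1, 2): F4/C5 P5 -> G4/D5 P5 similar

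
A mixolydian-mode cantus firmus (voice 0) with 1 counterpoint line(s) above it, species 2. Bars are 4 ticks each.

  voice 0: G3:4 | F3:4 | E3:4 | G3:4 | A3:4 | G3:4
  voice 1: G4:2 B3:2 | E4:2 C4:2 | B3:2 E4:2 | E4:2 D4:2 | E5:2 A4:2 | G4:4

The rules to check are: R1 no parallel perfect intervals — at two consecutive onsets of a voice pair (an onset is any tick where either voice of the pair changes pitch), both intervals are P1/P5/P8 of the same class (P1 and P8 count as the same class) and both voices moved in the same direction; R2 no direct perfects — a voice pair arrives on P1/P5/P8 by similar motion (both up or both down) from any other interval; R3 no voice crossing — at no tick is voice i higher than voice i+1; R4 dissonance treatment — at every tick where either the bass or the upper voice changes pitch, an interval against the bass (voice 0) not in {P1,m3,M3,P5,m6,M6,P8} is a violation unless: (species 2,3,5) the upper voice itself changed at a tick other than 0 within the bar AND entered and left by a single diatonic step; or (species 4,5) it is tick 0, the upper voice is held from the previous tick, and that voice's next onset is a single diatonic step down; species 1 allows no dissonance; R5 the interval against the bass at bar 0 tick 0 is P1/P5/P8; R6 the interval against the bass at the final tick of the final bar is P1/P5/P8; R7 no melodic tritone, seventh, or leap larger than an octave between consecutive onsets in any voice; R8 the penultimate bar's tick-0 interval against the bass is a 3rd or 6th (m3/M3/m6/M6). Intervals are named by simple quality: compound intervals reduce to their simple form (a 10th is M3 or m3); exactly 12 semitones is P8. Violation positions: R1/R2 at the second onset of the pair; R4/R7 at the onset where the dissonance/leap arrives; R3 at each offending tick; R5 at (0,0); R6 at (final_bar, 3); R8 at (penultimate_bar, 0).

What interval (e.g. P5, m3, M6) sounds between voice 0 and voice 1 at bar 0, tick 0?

voice 0=G3 voice 1=G4 -> P8

P8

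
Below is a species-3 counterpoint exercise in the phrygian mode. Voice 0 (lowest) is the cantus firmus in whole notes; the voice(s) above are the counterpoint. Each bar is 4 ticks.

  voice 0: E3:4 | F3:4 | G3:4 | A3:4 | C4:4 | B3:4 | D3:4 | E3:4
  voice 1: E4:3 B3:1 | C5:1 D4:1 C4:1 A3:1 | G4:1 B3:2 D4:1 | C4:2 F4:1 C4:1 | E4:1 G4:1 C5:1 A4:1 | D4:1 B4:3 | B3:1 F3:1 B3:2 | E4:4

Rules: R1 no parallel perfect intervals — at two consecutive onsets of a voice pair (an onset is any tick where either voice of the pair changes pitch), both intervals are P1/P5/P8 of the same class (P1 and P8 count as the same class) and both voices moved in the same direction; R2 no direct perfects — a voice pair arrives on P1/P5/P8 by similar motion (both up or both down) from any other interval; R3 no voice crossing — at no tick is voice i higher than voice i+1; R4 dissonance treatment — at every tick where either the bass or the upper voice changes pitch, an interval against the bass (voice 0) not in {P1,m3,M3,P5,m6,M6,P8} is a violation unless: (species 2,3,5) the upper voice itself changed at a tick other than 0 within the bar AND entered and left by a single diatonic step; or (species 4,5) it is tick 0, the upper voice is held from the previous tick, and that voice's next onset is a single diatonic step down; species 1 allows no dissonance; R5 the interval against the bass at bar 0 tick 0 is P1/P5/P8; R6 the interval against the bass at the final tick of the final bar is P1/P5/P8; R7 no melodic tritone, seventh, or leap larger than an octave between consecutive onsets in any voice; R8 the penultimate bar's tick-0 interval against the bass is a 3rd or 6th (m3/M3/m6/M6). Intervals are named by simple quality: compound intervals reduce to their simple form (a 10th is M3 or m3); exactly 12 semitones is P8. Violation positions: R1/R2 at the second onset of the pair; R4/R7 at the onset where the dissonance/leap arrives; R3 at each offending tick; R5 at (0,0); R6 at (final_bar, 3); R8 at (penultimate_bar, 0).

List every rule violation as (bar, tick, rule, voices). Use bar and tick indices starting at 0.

(1, 0, R1, (0, 1))
(1, 0, R7, (1,))
(1, 1, R7, (1,))
(2, 0, R2, (0, 1))
(2, 0, R7, (1,))
(6, 1, R7, (1,))
(6, 2, R7, (1,))
(7, 0, R2, (0, 1))

bar 0: v0=E3 v1=E4 downbeat P8
bar 1: v0=F3 v1=C5 downbeat P5
bar 2: v0=G3 v1=G4 downbeat P8
bar 3: v0=A3 v1=C4 downbeat m3
bar 4: v0=C4 v1=E4 downbeat M3
bar 5: v0=B3 v1=D4 downbeat m3
bar 6: v0=D3 v1=B3 downbeat M6
bar 7: v0=E3 v1=E4 downbeat P8
  -> R1 @ bar 1 tick 0 v(0, 1): E3/B3 P5 -> F3/C5 P5 similar
  -> R7 @ bar 1 tick 0 v(1,): B3->C5 leap 13st
  -> R7 @ bar 1 tick 1 v(1,): C5->D4 leap 10st
  -> R2 @ bar 2 tick 0 v(0, 1): F3/A3 M3 -> G3/G4 P8 similar
  -> R7 @ bar 2 tick 0 v(1,): A3->G4 leap 10st
  -> R7 @ bar 6 tick 1 v(1,): B3->F3 leap 6st
  -> R7 @ bar 6 tick 2 v(1,): F3->B3 leap 6st
  -> R2 @ bar 7 tick 0 v(0, 1): D3/B3 M6 -> E3/E4 P8 similar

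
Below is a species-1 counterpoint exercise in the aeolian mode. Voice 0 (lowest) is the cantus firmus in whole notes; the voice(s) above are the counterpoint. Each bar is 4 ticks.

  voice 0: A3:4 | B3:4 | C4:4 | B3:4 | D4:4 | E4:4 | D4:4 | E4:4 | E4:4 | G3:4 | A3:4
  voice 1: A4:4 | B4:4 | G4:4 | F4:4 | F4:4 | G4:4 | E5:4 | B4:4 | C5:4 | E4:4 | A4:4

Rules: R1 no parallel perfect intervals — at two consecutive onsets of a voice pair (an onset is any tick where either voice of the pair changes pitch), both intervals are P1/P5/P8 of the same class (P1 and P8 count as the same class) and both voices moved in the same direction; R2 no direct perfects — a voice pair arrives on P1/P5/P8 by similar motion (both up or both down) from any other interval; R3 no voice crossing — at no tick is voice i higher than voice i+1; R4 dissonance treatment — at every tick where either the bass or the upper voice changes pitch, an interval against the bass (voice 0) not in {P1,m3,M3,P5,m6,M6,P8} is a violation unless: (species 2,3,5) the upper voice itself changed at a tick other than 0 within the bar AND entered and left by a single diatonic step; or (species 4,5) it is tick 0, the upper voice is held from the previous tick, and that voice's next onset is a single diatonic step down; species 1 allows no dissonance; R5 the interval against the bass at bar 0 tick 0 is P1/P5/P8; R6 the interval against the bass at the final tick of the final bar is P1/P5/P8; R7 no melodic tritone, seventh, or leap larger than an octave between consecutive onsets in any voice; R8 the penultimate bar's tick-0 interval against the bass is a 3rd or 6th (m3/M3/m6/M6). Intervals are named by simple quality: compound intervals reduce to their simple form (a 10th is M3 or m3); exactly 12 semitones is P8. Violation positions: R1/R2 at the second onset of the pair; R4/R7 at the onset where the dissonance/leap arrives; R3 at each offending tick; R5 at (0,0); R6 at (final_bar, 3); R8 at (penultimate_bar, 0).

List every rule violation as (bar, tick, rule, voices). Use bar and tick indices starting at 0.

(1, 0, R1, (0, 1))
(3, 0, R4, (0, 1))
(6, 0, R4, (0, 1))
(10, 0, R2, (0, 1))

bar 0: v0=A3 v1=A4 downbeat P8
bar 1: v0=B3 v1=B4 downbeat P8
bar 2: v0=C4 v1=G4 downbeat P5
bar 3: v0=B3 v1=F4 downbeat TT
bar 4: v0=D4 v1=F4 downbeat m3
bar 5: v0=E4 v1=G4 downbeat m3
bar 6: v0=D4 v1=E5 downbeat M2
bar 7: v0=E4 v1=B4 downbeat P5
bar 8: v0=E4 v1=C5 downbeat m6
bar 9: v0=G3 v1=E4 downbeat M6
bar 10: v0=A3 v1=A4 downbeat P8
  -> R1 @ bar 1 tick 0 v(0, 1): A3/A4 P8 -> B3/B4 P8 similar
  -> R4 @ bar 3 tick 0 v(0, 1): B3/F4 TT untreated
  -> R4 @ bar 6 tick 0 v(0, 1): D4/E5 M2 untreated
  -> R2 @ bar 10 tick 0 v(0, 1): G3/E4 M6 -> A3/A4 P8 similar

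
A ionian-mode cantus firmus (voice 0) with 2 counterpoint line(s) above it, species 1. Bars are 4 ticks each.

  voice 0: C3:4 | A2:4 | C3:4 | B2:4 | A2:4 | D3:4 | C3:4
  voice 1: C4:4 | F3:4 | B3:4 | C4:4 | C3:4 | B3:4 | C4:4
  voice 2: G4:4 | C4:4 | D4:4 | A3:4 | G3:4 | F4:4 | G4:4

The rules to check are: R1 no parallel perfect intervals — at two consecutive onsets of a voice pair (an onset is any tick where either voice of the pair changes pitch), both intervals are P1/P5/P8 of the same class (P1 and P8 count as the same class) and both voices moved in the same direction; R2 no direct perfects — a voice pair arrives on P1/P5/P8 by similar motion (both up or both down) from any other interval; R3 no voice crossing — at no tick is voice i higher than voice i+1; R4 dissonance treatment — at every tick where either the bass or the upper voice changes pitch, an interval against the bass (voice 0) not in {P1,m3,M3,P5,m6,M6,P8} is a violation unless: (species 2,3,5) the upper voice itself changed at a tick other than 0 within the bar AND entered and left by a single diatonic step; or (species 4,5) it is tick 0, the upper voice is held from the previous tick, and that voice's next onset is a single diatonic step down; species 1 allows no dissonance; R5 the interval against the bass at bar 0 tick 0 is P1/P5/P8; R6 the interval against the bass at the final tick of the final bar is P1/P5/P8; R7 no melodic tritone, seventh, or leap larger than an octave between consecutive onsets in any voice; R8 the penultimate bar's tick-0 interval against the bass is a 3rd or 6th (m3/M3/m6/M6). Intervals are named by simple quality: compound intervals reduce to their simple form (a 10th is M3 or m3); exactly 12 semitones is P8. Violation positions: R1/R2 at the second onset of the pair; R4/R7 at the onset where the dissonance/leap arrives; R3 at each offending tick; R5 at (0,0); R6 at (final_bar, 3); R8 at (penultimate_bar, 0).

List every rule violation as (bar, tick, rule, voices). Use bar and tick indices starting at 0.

bar 0: v0=C3 v1=C4 v2=G4 downbeat P5
bar 1: v0=A2 v1=F3 v2=C4 downbeat m3
bar 2: v0=C3 v1=B3 v2=D4 downbeat M2
bar 3: v0=B2 v1=C4 v2=A3 downbeat m7
bar 4: v0=A2 v1=C3 v2=G3 downbeat m7
bar 5: v0=D3 v1=B3 v2=F4 downbeat m3
bar 6: v0=C3 v1=C4 v2=G4 downbeat P5
  -> R1 @ bar 1 tick 0 v(1, 2): C4/G4 P5 -> F3/C4 P5 similar
  -> R4 @ bar 2 tick 0 v(0, 1): C3/B3 M7 untreated
  -> R4 @ bar 2 tick 0 v(0, 2): C3/D4 M2 untreated
  -> R7 @ bar 2 tick 0 v(1,): F3->B3 leap 6st
  -> R3 @ bar 3 tick 0 v(1, 2): C4 above A3
  -> R4 @ bar 3 tick 0 v(0, 1): B2/C4 m2 untreated
  -> R4 @ bar 3 tick 0 v(0, 2): B2/A3 m7 untreated
  -> R3 @ bar 3 tick 1 v(1, 2): C4 above A3
  -> R3 @ bar 3 tick 2 v(1, 2): C4 above A3
  -> R3 @ bar 3 tick 3 v(1, 2): C4 above A3
  -> R2 @ bar 4 tick 0 v(1, 2): C4/A3 m3 -> C3/G3 P5 similar
  -> R4 @ bar 4 tick 0 v(0, 2): A2/G3 m7 untreated
  -> R7 @ bar 5 tick 0 v(1,): C3->B3 leap 11st
  -> R7 @ bar 5 tick 0 v(2,): G3->F4 leap 10st
  -> R2 @ bar 6 tick 0 v(1, 2): B3/F4 TT -> C4/G4 P5 similar

(1, 0, R1, (1, 2))
(2, 0, R4, (0, 1))
(2, 0, R4, (0, 2))
(2, 0, R7, (1,))
(3, 0, R3, (1, 2))
(3, 0, R4, (0, 1))
(3, 0, R4, (0, 2))
(3, 1, R3, (1, 2))
(3, 2, R3, (1, 2))
(3, 3, R3, (1, 2))
(4, 0, R2, (1, 2))
(4, 0, R4, (0, 2))
(5, 0, R7, (1,))
(5, 0, R7, (2,))
(6, 0, R2, (1, 2))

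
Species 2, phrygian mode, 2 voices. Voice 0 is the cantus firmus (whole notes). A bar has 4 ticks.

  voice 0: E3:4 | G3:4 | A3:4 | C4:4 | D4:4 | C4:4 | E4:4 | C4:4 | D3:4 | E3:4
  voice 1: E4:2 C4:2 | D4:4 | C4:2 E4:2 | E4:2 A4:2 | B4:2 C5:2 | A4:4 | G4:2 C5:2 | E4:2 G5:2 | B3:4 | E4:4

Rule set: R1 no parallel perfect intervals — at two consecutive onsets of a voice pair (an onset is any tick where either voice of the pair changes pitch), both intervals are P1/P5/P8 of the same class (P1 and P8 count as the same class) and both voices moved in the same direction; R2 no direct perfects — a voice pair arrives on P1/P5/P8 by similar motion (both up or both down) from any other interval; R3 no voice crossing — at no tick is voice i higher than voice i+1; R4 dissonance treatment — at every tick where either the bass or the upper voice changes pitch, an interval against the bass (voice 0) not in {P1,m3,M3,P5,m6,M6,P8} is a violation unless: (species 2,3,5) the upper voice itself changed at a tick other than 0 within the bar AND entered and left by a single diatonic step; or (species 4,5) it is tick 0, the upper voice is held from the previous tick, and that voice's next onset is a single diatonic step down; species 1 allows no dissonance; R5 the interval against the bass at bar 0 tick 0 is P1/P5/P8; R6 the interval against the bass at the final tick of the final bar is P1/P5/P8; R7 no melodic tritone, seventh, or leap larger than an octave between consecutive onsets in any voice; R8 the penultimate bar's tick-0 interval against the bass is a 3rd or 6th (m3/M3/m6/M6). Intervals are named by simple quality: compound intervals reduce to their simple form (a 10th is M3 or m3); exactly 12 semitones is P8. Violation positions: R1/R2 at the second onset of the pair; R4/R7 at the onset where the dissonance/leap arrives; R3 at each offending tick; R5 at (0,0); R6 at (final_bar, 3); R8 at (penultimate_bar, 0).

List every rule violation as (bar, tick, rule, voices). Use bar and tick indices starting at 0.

bar 0: v0=E3 v1=E4 downbeat P8
bar 1: v0=G3 v1=D4 downbeat P5
bar 2: v0=A3 v1=C4 downbeat m3
bar 3: v0=C4 v1=E4 downbeat M3
bar 4: v0=D4 v1=B4 downbeat M6
bar 5: v0=C4 v1=A4 downbeat M6
bar 6: v0=E4 v1=G4 downbeat m3
bar 7: v0=C4 v1=E4 downbeat M3
bar 8: v0=D3 v1=B3 downbeat M6
bar 9: v0=E3 v1=E4 downbeat P8
  -> R2 @ bar 1 tick 0 v(0, 1): E3/C4 m6 -> G3/D4 P5 similar
  -> R4 @ bar 4 tick 2 v(0, 1): D4/C5 m7 untreated
  -> R7 @ bar 7 tick 2 v(1,): E4->G5 leap 15st
  -> R7 @ bar 8 tick 0 v(0,): C4->D3 leap 10st
  -> R7 @ bar 8 tick 0 v(1,): G5->B3 leap 20st
  -> R2 @ bar 9 tick 0 v(0, 1): D3/B3 M6 -> E3/E4 P8 similar

(1, 0, R2, (0, 1))
(4, 2, R4, (0, 1))
(7, 2, R7, (1,))
(8, 0, R7, (0,))
(8, 0, R7, (1,))
(9, 0, R2, (0, 1))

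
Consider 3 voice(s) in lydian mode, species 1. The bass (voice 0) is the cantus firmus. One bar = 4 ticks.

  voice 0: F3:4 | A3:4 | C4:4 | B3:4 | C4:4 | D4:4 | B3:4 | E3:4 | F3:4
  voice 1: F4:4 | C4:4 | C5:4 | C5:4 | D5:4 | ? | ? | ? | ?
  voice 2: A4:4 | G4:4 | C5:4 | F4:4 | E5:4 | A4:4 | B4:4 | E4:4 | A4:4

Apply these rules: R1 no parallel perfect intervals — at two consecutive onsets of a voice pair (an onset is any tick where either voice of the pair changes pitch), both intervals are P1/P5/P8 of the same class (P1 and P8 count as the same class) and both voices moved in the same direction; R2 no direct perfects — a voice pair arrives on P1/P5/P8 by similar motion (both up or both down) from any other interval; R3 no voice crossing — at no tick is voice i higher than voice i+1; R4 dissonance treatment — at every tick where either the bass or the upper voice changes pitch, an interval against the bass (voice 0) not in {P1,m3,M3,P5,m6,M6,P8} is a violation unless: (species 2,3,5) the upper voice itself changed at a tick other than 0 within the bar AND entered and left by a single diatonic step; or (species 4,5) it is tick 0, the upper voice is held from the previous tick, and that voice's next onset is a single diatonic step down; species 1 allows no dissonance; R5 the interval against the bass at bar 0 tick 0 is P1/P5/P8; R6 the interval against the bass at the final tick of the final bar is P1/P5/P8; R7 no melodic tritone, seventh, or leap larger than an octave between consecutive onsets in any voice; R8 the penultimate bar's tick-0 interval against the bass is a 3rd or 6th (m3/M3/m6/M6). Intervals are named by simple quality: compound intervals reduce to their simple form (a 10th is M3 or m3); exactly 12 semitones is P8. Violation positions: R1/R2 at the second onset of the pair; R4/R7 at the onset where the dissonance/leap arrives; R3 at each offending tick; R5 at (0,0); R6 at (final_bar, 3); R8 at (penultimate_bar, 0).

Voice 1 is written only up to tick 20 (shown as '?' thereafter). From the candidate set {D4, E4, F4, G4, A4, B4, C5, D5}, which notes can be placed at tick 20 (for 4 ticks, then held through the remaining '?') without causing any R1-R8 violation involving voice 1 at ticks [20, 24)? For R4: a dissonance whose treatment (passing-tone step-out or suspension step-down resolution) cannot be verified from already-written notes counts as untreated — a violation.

D4: violates R2
E4: violates R4,R7
F4: legal
G4: violates R4
A4: violates R2
B4: violates R3
C5: violates R3,R4
D5: violates R3

{F4}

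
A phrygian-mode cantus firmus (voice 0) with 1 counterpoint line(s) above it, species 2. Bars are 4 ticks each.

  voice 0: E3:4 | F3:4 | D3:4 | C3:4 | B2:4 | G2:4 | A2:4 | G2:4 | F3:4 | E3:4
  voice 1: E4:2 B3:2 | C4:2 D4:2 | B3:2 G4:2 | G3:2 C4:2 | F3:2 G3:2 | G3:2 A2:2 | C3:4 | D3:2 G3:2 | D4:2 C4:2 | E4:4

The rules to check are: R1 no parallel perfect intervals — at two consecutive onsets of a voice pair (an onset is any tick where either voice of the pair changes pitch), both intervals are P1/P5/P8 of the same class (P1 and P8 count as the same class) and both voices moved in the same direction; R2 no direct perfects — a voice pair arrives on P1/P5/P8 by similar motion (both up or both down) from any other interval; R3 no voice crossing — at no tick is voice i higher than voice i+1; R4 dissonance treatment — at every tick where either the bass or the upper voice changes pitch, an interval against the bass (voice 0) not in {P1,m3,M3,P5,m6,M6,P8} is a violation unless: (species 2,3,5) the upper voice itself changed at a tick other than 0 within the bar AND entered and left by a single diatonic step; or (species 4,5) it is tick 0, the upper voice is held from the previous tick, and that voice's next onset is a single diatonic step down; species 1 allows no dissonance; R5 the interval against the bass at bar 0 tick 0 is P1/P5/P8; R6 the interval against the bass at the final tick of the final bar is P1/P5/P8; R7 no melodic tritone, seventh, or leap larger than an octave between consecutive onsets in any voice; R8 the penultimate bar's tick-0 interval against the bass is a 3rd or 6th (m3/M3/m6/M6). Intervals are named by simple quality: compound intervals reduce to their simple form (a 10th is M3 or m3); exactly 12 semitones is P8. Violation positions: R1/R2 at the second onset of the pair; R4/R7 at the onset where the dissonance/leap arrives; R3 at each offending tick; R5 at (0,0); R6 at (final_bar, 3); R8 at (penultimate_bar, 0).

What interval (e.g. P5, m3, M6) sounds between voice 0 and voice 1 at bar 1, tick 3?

voice 0=F3 voice 1=D4 -> M6

M6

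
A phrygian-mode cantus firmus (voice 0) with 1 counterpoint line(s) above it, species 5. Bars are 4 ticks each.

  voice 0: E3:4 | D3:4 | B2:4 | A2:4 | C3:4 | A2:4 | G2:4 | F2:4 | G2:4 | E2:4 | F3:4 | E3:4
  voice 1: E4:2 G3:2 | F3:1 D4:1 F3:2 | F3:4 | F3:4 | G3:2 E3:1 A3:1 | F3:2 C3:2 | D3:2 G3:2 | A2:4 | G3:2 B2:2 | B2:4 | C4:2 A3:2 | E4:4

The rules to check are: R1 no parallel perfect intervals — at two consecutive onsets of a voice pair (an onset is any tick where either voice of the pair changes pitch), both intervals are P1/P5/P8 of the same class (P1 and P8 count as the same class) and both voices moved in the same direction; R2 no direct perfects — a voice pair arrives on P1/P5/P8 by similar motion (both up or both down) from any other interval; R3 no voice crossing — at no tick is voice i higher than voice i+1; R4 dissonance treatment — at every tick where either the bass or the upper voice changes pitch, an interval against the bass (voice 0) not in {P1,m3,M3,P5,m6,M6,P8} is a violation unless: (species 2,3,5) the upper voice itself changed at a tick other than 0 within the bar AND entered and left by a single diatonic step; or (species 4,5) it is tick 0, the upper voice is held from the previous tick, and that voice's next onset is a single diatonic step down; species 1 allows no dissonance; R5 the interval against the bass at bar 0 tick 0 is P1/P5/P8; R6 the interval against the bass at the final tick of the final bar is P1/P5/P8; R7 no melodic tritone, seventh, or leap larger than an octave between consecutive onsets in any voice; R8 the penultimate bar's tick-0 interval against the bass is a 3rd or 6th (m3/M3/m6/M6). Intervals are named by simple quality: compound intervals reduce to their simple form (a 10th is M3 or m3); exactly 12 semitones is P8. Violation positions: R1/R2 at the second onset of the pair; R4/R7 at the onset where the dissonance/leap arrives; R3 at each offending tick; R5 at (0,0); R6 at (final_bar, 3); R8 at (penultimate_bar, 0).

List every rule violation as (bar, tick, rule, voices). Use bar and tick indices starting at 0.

(2, 0, R4, (0, 1))
(4, 0, R2, (0, 1))
(7, 0, R7, (1,))
(8, 0, R2, (0, 1))
(8, 0, R7, (1,))
(10, 0, R1, (0, 1))
(10, 0, R7, (0,))
(10, 0, R7, (1,))
(10, 0, R8, (0, 1))

bar 0: v0=E3 v1=E4 downbeat P8
bar 1: v0=D3 v1=F3 downbeat m3
bar 2: v0=B2 v1=F3 downbeat TT
bar 3: v0=A2 v1=F3 downbeat m6
bar 4: v0=C3 v1=G3 downbeat P5
bar 5: v0=A2 v1=F3 downbeat m6
bar 6: v0=G2 v1=D3 downbeat P5
bar 7: v0=F2 v1=A2 downbeat M3
bar 8: v0=G2 v1=G3 downbeat P8
bar 9: v0=E2 v1=B2 downbeat P5
bar 10: v0=F3 v1=C4 downbeat P5
bar 11: v0=E3 v1=E4 downbeat P8
  -> R4 @ bar 2 tick 0 v(0, 1): B2/F3 TT untreated
  -> R2 @ bar 4 tick 0 v(0, 1): A2/F3 m6 -> C3/G3 P5 similar
  -> R7 @ bar 7 tick 0 v(1,): G3->A2 leap 10st
  -> R2 @ bar 8 tick 0 v(0, 1): F2/A2 M3 -> G2/G3 P8 similar
  -> R7 @ bar 8 tick 0 v(1,): A2->G3 leap 10st
  -> R1 @ bar 10 tick 0 v(0, 1): E2/B2 P5 -> F3/C4 P5 similar
  -> R7 @ bar 10 tick 0 v(0,): E2->F3 leap 13st
  -> R7 @ bar 10 tick 0 v(1,): B2->C4 leap 13st
  -> R8 @ bar 10 tick 0 v(0, 1): penult P5 not 3rd/6th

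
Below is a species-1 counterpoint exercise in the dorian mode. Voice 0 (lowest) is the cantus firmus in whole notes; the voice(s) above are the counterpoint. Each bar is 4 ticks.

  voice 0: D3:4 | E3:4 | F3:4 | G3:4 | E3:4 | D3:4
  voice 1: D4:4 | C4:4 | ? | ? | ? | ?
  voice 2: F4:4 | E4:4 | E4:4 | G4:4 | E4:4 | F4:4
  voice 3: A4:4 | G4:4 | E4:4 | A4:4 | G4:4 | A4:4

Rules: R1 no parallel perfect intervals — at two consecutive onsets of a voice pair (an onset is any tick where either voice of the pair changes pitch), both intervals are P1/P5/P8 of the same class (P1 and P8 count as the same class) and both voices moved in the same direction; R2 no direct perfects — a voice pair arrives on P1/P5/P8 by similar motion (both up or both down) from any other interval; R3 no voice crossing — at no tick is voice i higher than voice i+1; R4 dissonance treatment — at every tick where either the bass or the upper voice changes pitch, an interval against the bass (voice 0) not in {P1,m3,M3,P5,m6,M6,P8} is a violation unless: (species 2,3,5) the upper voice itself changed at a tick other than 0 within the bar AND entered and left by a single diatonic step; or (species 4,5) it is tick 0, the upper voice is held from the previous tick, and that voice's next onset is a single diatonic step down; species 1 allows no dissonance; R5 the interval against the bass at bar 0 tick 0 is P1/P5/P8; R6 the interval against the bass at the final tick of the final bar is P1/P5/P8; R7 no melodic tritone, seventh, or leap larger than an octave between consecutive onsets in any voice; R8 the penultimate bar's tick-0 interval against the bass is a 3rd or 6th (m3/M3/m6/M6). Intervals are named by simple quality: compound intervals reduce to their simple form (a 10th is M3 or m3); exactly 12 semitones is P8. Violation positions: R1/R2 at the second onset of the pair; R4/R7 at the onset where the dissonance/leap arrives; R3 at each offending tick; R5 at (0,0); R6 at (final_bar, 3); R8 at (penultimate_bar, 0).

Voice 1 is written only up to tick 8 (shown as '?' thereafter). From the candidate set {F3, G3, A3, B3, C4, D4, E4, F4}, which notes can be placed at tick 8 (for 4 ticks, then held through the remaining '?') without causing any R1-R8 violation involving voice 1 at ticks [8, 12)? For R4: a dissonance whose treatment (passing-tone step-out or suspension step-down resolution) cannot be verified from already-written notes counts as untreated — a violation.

{C4, D4, F3}

F3: legal
G3: violates R4
A3: violates R1
B3: violates R4
C4: legal
D4: legal
E4: violates R4
F4: violates R2,R3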